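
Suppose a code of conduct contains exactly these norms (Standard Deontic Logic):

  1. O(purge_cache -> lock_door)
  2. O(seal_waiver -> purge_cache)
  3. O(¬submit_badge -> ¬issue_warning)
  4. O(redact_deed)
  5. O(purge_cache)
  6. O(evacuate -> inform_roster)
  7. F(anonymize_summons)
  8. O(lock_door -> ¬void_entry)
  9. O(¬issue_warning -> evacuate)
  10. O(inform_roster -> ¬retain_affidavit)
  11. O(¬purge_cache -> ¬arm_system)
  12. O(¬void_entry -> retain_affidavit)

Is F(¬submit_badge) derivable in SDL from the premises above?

Yes

Premise 5 states O(purge_cache) outright.
With premise 1, O(purge_cache -> lock_door), the K-axiom yields O(lock_door).
From O(lock_door) and premise 8, O(lock_door -> ¬void_entry), we obtain O(¬void_entry).
With premise 12, O(¬void_entry -> retain_affidavit), the K-axiom yields O(retain_affidavit).
The contrapositive of premise 10 (O(inform_roster -> ¬retain_affidavit)) is O(retain_affidavit -> ¬inform_roster), and O(retain_affidavit) is already established, so O(¬inform_roster).
The contrapositive of premise 6 (O(evacuate -> inform_roster)) is O(¬inform_roster -> ¬evacuate), and O(¬inform_roster) is already established, so O(¬evacuate).
Premise 9, O(¬issue_warning -> evacuate), contraposes to O(¬evacuate -> issue_warning); with O(¬evacuate) we get O(issue_warning).
Premise 3 is O(¬submit_badge -> ¬issue_warning); contrapositively O(issue_warning -> submit_badge). Since O(issue_warning) holds, K gives O(submit_badge).
Premises 2, 4, 7, 11 do not contribute to this derivation.
So O(submit_badge) holds, i.e. F(¬submit_badge). The claim follows.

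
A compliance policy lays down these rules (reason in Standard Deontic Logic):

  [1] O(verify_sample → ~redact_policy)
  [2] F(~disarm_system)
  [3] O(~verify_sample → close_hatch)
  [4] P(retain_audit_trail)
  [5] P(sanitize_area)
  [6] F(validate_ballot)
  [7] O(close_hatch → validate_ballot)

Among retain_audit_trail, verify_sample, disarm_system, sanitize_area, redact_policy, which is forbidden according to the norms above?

Premise 6 is F(validate_ballot), i.e. O(~validate_ballot).
Premise 7 is O(close_hatch → validate_ballot); contrapositively O(~validate_ballot → ~close_hatch). Since O(~validate_ballot) holds, K gives O(~close_hatch).
Premise 3, O(~verify_sample → close_hatch), contraposes to O(~close_hatch → verify_sample); with O(~close_hatch) we get O(verify_sample).
Applying K to premise 1 (O(verify_sample → ~redact_policy)) and O(verify_sample) yields O(~redact_policy).
So O(~redact_policy) holds, i.e. redact_policy is forbidden. None of the other listed options is forbidden under the premises.

redact_policy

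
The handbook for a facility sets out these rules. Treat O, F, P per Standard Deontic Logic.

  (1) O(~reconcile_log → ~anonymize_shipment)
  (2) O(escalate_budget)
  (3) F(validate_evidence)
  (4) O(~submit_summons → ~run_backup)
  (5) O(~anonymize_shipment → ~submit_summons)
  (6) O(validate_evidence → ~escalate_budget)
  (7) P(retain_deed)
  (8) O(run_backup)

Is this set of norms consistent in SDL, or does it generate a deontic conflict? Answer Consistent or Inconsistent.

Consistent

Premise 6 is O(validate_evidence → ~escalate_budget), but O(validate_evidence) is not derivable from the premises, so it does not yield O(~escalate_budget).
So O(~escalate_budget) is not derivable, and the apparent clash with O(escalate_budget) does not arise.
A world satisfying every obligation exists (e.g. anonymize_shipment=true, escalate_budget=true, reconcile_log=true, retain_deed=false, run_backup=true, submit_summons=true, validate_evidence=false); no atom is both obligatory and forbidden, so the set is consistent.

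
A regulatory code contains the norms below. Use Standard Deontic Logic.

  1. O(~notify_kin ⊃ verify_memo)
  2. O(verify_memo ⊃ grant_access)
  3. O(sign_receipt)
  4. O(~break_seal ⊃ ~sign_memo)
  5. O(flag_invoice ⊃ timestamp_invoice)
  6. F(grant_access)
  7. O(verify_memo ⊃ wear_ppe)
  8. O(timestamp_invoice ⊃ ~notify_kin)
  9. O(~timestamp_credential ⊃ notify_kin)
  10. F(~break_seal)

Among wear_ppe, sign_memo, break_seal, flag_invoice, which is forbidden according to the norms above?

flag_invoice

Premise 6 is F(grant_access), i.e. O(~grant_access).
The contrapositive of premise 2 (O(verify_memo ⊃ grant_access)) is O(~grant_access ⊃ ~verify_memo), and O(~grant_access) is already established, so O(~verify_memo).
The contrapositive of premise 1 (O(~notify_kin ⊃ verify_memo)) is O(~verify_memo ⊃ notify_kin), and O(~verify_memo) is already established, so O(notify_kin).
Premise 8 is O(timestamp_invoice ⊃ ~notify_kin); contrapositively O(notify_kin ⊃ ~timestamp_invoice). Since O(notify_kin) holds, K gives O(~timestamp_invoice).
Premise 5, O(flag_invoice ⊃ timestamp_invoice), contraposes to O(~timestamp_invoice ⊃ ~flag_invoice); with O(~timestamp_invoice) we get O(~flag_invoice).
So O(~flag_invoice) holds, i.e. flag_invoice is forbidden. None of the other listed options is forbidden under the premises.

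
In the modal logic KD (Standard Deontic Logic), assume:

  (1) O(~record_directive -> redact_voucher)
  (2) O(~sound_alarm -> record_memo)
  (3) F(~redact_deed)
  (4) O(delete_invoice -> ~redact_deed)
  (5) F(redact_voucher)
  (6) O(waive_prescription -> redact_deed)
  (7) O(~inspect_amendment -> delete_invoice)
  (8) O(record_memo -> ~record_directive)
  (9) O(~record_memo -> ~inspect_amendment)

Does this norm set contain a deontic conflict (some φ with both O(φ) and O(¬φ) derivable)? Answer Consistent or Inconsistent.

F(~redact_deed) at premise 3 means O(redact_deed).
The contrapositive of premise 4 (O(delete_invoice -> ~redact_deed)) is O(redact_deed -> ~delete_invoice), and O(redact_deed) is already established, so O(~delete_invoice).
Premise 7 is O(~inspect_amendment -> delete_invoice); contrapositively O(~delete_invoice -> inspect_amendment). Since O(~delete_invoice) holds, K gives O(inspect_amendment).
Premise 9, O(~record_memo -> ~inspect_amendment), contraposes to O(inspect_amendment -> record_memo); with O(inspect_amendment) we get O(record_memo).
Premise 8 is O(record_memo -> ~record_directive); since O(record_memo), deontic closure gives O(~record_directive).
Premise 1 is O(~record_directive -> redact_voucher); since O(~record_directive), deontic closure gives O(redact_voucher).
However, F(redact_voucher) at premise 5 amounts to O(~redact_voucher).
We now have both O(redact_voucher) and O(~redact_voucher) — redact_voucher is simultaneously obligatory and forbidden, violating the D-axiom.

Inconsistent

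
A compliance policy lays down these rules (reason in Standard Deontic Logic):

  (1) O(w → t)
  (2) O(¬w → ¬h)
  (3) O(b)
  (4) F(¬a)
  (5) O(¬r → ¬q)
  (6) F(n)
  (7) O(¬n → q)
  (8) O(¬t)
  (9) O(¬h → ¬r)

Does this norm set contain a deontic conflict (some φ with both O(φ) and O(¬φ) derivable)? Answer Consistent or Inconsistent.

Inconsistent

F(n) at premise 6 means O(¬n).
From O(¬n) and premise 7, O(¬n → q), we obtain O(q).
The contrapositive of premise 5 (O(¬r → ¬q)) is O(q → r), and O(q) is already established, so O(r).
Premise 9, O(¬h → ¬r), contraposes to O(r → h); with O(r) we get O(h).
The contrapositive of premise 2 (O(¬w → ¬h)) is O(h → w), and O(h) is already established, so O(w).
With premise 1, O(w → t), the K-axiom yields O(t).
But premise 8 directly asserts O(¬t).
We now have both O(t) and O(¬t) — t is simultaneously obligatory and forbidden, violating the D-axiom.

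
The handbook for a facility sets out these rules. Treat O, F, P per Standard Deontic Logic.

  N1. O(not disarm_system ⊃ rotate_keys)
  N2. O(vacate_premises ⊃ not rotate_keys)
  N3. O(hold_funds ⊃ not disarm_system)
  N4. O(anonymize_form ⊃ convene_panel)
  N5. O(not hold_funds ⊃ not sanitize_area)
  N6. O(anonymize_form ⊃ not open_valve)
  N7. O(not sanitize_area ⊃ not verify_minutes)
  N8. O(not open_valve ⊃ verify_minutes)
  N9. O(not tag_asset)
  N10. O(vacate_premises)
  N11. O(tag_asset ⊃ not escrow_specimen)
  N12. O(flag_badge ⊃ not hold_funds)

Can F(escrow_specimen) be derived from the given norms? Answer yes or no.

Premise 11 is O(tag_asset ⊃ not escrow_specimen), but O(tag_asset) is not derivable from the premises, so it does not yield O(not escrow_specimen).
No other premise forces O(not escrow_specimen). An ideal world satisfying every premise can still have escrow_specimen true, so F(escrow_specimen) is not derivable.

No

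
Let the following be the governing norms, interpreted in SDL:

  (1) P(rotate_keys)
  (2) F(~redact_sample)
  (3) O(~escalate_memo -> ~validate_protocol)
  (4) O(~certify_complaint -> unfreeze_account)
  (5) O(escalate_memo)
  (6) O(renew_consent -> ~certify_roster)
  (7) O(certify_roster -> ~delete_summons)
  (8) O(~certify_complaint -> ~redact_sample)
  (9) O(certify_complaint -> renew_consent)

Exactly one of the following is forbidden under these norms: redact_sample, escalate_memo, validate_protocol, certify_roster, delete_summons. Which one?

Premise 2, F(~redact_sample), is equivalent to O(redact_sample).
The contrapositive of premise 8 (O(~certify_complaint -> ~redact_sample)) is O(redact_sample -> certify_complaint), and O(redact_sample) is already established, so O(certify_complaint).
From O(certify_complaint) and premise 9, O(certify_complaint -> renew_consent), we obtain O(renew_consent).
Premise 6 is O(renew_consent -> ~certify_roster); since O(renew_consent), deontic closure gives O(~certify_roster).
So O(~certify_roster) holds, i.e. certify_roster is forbidden. None of the other listed options is forbidden under the premises.

certify_roster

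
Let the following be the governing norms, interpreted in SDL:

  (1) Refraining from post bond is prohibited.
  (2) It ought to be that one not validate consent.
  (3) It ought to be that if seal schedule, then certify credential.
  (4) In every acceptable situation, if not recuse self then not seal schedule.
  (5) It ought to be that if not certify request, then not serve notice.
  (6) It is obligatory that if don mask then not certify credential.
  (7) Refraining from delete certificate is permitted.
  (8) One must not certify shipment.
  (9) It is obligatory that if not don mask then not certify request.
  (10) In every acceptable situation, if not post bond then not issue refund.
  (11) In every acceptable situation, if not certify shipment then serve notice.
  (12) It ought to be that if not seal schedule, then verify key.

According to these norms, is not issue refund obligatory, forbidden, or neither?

Neither

Premise 10 is O(¬post_bond → ¬issue_refund), but O(¬post_bond) is not derivable from the premises, so it does not yield O(¬issue_refund).
No premise or chain of K-axiom applications forces O(¬issue_refund), and none forces O(issue_refund). So ¬issue_refund is neither obligatory nor forbidden under these norms.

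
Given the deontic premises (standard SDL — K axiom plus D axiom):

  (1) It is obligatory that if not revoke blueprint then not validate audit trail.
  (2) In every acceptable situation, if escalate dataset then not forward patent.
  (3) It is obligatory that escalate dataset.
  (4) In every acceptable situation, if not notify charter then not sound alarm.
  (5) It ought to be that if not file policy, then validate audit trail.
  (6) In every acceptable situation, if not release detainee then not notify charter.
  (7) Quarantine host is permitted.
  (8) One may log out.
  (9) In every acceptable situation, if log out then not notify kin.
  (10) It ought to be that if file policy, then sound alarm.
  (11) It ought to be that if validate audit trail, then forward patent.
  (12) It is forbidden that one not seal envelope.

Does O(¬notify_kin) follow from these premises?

Premise 9 is O(log_out → ¬notify_kin), but O(log_out) is not derivable from the premises (the permission P(log_out) asserts only ¬O(¬log_out), not O(log_out)), so it does not yield O(¬notify_kin).
No other premise forces O(¬notify_kin). An ideal world satisfying every premise can still have ¬notify_kin false, so O(¬notify_kin) is not derivable.

No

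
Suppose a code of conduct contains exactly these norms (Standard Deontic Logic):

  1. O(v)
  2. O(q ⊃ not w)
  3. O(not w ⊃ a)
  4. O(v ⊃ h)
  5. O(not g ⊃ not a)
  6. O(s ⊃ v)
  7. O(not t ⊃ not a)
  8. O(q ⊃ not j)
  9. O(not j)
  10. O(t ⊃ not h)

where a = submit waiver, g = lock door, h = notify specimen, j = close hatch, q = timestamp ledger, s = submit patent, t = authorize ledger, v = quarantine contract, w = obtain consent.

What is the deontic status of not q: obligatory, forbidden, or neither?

From premise 1 we have O(v).
Premise 4 is O(v ⊃ h); since O(v), deontic closure gives O(h).
The contrapositive of premise 10 (O(t ⊃ not h)) is O(h ⊃ not t), and O(h) is already established, so O(not t).
Applying K to premise 7 (O(not t ⊃ not a)) and O(not t) yields O(not a).
Premise 3 is O(not w ⊃ a); contrapositively O(not a ⊃ w). Since O(not a) holds, K gives O(w).
Premise 2, O(q ⊃ not w), contraposes to O(w ⊃ not q); with O(w) we get O(not q).
Premises 5, 6, 8, 9 do not contribute to this derivation.
Hence not q is obligatory.

Obligatory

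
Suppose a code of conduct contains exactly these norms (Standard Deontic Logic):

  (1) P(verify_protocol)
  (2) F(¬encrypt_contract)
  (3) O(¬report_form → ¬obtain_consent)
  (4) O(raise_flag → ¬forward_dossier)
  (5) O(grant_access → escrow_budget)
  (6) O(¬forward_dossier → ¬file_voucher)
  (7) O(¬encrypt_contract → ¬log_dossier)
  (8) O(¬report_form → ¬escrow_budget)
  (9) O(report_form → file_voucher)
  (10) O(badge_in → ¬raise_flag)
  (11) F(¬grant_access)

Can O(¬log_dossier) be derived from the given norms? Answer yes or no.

No

Premise 7 is O(¬encrypt_contract → ¬log_dossier), but O(¬encrypt_contract) is not derivable from the premises, so it does not yield O(¬log_dossier).
No other premise forces O(¬log_dossier). An ideal world satisfying every premise can still have ¬log_dossier false, so O(¬log_dossier) is not derivable.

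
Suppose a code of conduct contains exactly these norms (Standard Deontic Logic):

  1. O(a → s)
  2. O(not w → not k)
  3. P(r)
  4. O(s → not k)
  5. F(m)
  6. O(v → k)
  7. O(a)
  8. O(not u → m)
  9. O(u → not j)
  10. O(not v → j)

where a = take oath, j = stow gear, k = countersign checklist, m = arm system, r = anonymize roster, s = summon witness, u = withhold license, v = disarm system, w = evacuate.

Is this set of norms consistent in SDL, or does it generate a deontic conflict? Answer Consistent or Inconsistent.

Premise 7 states O(a) outright.
Premise 1 is O(a → s); since O(a), deontic closure gives O(s).
With premise 4, O(s → not k), the K-axiom yields O(not k).
Premise 6, O(v → k), contraposes to O(not k → not v); with O(not k) we get O(not v).
Applying K to premise 10 (O(not v → j)) and O(not v) yields O(j).
Premise 9 is O(u → not j); contrapositively O(j → not u). Since O(j) holds, K gives O(not u).
Applying K to premise 8 (O(not u → m)) and O(not u) yields O(m).
However, F(m) at premise 5 amounts to O(not m).
We now have both O(m) and O(not m) — m is simultaneously obligatory and forbidden, violating the D-axiom.

Inconsistent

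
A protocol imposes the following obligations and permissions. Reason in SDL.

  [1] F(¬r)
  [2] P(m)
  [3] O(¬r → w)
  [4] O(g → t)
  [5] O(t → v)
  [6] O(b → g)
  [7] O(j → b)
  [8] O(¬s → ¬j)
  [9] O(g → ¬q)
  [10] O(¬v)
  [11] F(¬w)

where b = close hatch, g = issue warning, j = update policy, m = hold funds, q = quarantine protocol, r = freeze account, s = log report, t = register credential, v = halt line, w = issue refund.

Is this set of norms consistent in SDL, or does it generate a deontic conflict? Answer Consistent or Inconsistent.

Premise 3 is O(¬r → w); even if O(w) held, inferring O(¬r) would be affirming the consequent — invalid.
So O(¬r) is not derivable, and the apparent clash with O(r) does not arise.
A world satisfying every obligation exists (e.g. b=false, g=false, j=false, m=false, q=false, r=true, s=false, t=false, v=false, w=true); no atom is both obligatory and forbidden, so the set is consistent.

Consistent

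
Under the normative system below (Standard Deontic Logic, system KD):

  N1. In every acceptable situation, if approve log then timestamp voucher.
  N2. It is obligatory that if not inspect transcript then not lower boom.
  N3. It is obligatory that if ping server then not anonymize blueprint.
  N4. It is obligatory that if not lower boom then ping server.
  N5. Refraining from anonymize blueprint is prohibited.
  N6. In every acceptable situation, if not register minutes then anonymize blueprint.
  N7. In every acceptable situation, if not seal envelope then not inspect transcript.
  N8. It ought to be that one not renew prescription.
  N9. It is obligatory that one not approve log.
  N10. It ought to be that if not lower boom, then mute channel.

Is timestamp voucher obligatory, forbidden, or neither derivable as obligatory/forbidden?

Neither

Premise 1 is O(approve_log → timestamp_voucher), but O(approve_log) is not derivable from the premises, so it does not yield O(timestamp_voucher).
No premise or chain of K-axiom applications forces O(timestamp_voucher), and none forces O(¬timestamp_voucher). So timestamp_voucher is neither obligatory nor forbidden under these norms.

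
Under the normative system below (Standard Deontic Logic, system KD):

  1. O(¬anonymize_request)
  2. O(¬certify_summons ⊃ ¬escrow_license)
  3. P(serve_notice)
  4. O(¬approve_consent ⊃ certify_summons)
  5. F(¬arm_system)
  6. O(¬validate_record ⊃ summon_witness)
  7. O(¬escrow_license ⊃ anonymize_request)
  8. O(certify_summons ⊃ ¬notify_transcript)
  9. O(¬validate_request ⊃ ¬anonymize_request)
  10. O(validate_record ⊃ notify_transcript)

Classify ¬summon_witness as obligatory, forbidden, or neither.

Premise 1 gives O(¬anonymize_request).
Premise 7, O(¬escrow_license ⊃ anonymize_request), contraposes to O(¬anonymize_request ⊃ escrow_license); with O(¬anonymize_request) we get O(escrow_license).
Premise 2 is O(¬certify_summons ⊃ ¬escrow_license); contrapositively O(escrow_license ⊃ certify_summons). Since O(escrow_license) holds, K gives O(certify_summons).
Premise 8 is O(certify_summons ⊃ ¬notify_transcript); since O(certify_summons), deontic closure gives O(¬notify_transcript).
The contrapositive of premise 10 (O(validate_record ⊃ notify_transcript)) is O(¬notify_transcript ⊃ ¬validate_record), and O(¬notify_transcript) is already established, so O(¬validate_record).
Applying K to premise 6 (O(¬validate_record ⊃ summon_witness)) and O(¬validate_record) yields O(summon_witness).
Premises 3, 4, 5, 9 do not contribute to this derivation.
Thus O(summon_witness), which is F(¬summon_witness): ¬summon_witness is forbidden.

Forbidden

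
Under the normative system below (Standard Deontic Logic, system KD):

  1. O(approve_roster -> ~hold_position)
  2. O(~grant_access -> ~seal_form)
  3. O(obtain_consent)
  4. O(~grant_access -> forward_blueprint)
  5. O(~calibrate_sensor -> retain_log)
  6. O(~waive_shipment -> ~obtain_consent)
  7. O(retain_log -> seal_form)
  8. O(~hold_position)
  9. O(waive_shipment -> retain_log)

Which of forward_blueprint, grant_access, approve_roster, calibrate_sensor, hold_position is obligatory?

grant_access

Premise 3 states O(obtain_consent) outright.
Premise 6 is O(~waive_shipment -> ~obtain_consent); contrapositively O(obtain_consent -> waive_shipment). Since O(obtain_consent) holds, K gives O(waive_shipment).
Premise 9 is O(waive_shipment -> retain_log); since O(waive_shipment), deontic closure gives O(retain_log).
From O(retain_log) and premise 7, O(retain_log -> seal_form), we obtain O(seal_form).
The contrapositive of premise 2 (O(~grant_access -> ~seal_form)) is O(seal_form -> grant_access), and O(seal_form) is already established, so O(grant_access).
So O(grant_access) holds — grant_access is obligatory. None of the other listed options is made obligatory by any chain of premises.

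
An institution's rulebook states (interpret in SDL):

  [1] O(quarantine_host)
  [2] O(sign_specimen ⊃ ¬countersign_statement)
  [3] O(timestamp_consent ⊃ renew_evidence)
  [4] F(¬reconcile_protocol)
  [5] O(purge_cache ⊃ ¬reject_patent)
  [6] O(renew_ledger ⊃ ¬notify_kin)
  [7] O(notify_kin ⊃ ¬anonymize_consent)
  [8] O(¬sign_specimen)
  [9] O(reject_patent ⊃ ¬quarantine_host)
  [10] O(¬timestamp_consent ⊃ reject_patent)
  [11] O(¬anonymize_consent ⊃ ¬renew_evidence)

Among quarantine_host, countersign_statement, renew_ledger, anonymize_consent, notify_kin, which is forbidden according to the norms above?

notify_kin

Premise 1 states O(quarantine_host) outright.
The contrapositive of premise 9 (O(reject_patent ⊃ ¬quarantine_host)) is O(quarantine_host ⊃ ¬reject_patent), and O(quarantine_host) is already established, so O(¬reject_patent).
Premise 10 is O(¬timestamp_consent ⊃ reject_patent); contrapositively O(¬reject_patent ⊃ timestamp_consent). Since O(¬reject_patent) holds, K gives O(timestamp_consent).
With premise 3, O(timestamp_consent ⊃ renew_evidence), the K-axiom yields O(renew_evidence).
Premise 11, O(¬anonymize_consent ⊃ ¬renew_evidence), contraposes to O(renew_evidence ⊃ anonymize_consent); with O(renew_evidence) we get O(anonymize_consent).
Premise 7, O(notify_kin ⊃ ¬anonymize_consent), contraposes to O(anonymize_consent ⊃ ¬notify_kin); with O(anonymize_consent) we get O(¬notify_kin).
So O(¬notify_kin) holds, i.e. notify_kin is forbidden. None of the other listed options is forbidden under the premises.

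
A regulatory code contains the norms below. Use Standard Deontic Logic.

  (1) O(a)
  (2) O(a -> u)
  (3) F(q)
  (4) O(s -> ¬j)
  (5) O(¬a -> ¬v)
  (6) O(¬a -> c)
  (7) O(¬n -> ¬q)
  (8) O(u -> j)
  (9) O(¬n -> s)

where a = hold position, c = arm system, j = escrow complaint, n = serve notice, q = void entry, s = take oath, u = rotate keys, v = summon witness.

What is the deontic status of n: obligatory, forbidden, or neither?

Obligatory

From premise 1 we have O(a).
With premise 2, O(a -> u), the K-axiom yields O(u).
With premise 8, O(u -> j), the K-axiom yields O(j).
Premise 4, O(s -> ¬j), contraposes to O(j -> ¬s); with O(j) we get O(¬s).
Premise 9 is O(¬n -> s); contrapositively O(¬s -> n). Since O(¬s) holds, K gives O(n).
Premises 3, 5, 6, 7 do not contribute to this derivation.
Hence n is obligatory.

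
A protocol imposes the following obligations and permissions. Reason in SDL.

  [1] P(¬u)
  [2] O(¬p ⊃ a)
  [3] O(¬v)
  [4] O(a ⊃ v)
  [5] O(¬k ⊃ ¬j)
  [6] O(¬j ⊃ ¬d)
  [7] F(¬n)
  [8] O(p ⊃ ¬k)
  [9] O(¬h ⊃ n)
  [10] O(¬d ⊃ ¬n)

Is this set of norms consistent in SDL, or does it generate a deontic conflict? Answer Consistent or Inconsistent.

Inconsistent

Premise 7 is F(¬n), i.e. O(n).
Premise 10, O(¬d ⊃ ¬n), contraposes to O(n ⊃ d); with O(n) we get O(d).
The contrapositive of premise 6 (O(¬j ⊃ ¬d)) is O(d ⊃ j), and O(d) is already established, so O(j).
Premise 5 is O(¬k ⊃ ¬j); contrapositively O(j ⊃ k). Since O(j) holds, K gives O(k).
The contrapositive of premise 8 (O(p ⊃ ¬k)) is O(k ⊃ ¬p), and O(k) is already established, so O(¬p).
With premise 2, O(¬p ⊃ a), the K-axiom yields O(a).
Premise 4 is O(a ⊃ v); since O(a), deontic closure gives O(v).
However, premise 3 gives O(¬v).
We now have both O(v) and O(¬v) — v is simultaneously obligatory and forbidden, violating the D-axiom.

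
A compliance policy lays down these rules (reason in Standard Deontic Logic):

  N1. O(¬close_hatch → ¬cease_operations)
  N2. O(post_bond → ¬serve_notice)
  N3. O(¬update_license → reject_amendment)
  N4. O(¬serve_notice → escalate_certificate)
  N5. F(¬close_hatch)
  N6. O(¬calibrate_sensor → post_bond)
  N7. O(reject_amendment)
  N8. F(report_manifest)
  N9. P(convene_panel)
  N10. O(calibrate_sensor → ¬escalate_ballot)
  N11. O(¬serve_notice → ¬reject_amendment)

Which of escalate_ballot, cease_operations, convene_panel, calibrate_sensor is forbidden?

escalate_ballot

Premise 7 states O(reject_amendment) outright.
Premise 11 is O(¬serve_notice → ¬reject_amendment); contrapositively O(reject_amendment → serve_notice). Since O(reject_amendment) holds, K gives O(serve_notice).
Premise 2 is O(post_bond → ¬serve_notice); contrapositively O(serve_notice → ¬post_bond). Since O(serve_notice) holds, K gives O(¬post_bond).
Premise 6, O(¬calibrate_sensor → post_bond), contraposes to O(¬post_bond → calibrate_sensor); with O(¬post_bond) we get O(calibrate_sensor).
Premise 10 is O(calibrate_sensor → ¬escalate_ballot); since O(calibrate_sensor), deontic closure gives O(¬escalate_ballot).
So O(¬escalate_ballot) holds, i.e. escalate_ballot is forbidden. None of the other listed options is forbidden under the premises.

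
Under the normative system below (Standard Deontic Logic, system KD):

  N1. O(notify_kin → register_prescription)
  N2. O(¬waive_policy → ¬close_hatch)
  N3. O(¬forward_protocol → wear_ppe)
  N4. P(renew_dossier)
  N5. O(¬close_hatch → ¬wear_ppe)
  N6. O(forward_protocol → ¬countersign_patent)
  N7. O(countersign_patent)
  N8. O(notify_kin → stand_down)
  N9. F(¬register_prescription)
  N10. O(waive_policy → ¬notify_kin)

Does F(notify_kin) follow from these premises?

Premise 7 gives O(countersign_patent).
Premise 6 is O(forward_protocol → ¬countersign_patent); contrapositively O(countersign_patent → ¬forward_protocol). Since O(countersign_patent) holds, K gives O(¬forward_protocol).
Premise 3 is O(¬forward_protocol → wear_ppe); since O(¬forward_protocol), deontic closure gives O(wear_ppe).
The contrapositive of premise 5 (O(¬close_hatch → ¬wear_ppe)) is O(wear_ppe → close_hatch), and O(wear_ppe) is already established, so O(close_hatch).
The contrapositive of premise 2 (O(¬waive_policy → ¬close_hatch)) is O(close_hatch → waive_policy), and O(close_hatch) is already established, so O(waive_policy).
With premise 10, O(waive_policy → ¬notify_kin), the K-axiom yields O(¬notify_kin).
Premises 1, 4, 8, 9 do not contribute to this derivation.
So O(¬notify_kin) holds, i.e. F(notify_kin). The claim follows.

Yes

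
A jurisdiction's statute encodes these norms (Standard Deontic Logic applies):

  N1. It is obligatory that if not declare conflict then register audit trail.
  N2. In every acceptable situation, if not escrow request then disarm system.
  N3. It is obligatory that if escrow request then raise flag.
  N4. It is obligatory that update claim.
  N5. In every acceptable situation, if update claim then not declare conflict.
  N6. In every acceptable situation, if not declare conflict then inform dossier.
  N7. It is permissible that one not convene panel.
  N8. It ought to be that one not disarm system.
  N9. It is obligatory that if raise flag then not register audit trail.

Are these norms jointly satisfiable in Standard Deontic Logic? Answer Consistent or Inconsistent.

Inconsistent

Premise 8 states O(¬disarm_system) outright.
Premise 2 is O(¬escrow_request → disarm_system); contrapositively O(¬disarm_system → escrow_request). Since O(¬disarm_system) holds, K gives O(escrow_request).
Premise 3 is O(escrow_request → raise_flag); since O(escrow_request), deontic closure gives O(raise_flag).
Premise 9 is O(raise_flag → ¬register_audit_trail); since O(raise_flag), deontic closure gives O(¬register_audit_trail).
The contrapositive of premise 1 (O(¬declare_conflict → register_audit_trail)) is O(¬register_audit_trail → declare_conflict), and O(¬register_audit_trail) is already established, so O(declare_conflict).
The contrapositive of premise 5 (O(update_claim → ¬declare_conflict)) is O(declare_conflict → ¬update_claim), and O(declare_conflict) is already established, so O(¬update_claim).
But premise 4 directly asserts O(update_claim).
We now have both O(¬update_claim) and O(update_claim) — update_claim is simultaneously obligatory and forbidden, violating the D-axiom.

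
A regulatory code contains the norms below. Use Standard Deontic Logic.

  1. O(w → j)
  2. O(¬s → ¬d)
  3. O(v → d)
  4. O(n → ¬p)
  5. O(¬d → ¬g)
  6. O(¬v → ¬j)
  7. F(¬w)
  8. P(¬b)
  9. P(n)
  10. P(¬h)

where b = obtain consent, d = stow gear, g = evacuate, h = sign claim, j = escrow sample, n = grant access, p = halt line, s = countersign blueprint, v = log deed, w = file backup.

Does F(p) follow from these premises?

No

Premise 4 is O(n → ¬p), but O(n) is not derivable from the premises (the permission P(n) asserts only ¬O(¬n), not O(n)), so it does not yield O(¬p).
No other premise forces O(¬p). An ideal world satisfying every premise can still have p true, so F(p) is not derivable.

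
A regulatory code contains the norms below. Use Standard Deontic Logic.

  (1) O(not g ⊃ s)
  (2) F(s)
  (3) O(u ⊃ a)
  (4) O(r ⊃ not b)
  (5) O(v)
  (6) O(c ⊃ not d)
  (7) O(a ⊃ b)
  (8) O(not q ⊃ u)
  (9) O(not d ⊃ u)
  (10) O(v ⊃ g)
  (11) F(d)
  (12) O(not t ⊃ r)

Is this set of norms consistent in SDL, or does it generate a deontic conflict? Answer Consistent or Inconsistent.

Consistent

Premise 1 is O(not g ⊃ s), but O(not g) is not derivable from the premises, so it does not yield O(s).
So O(s) is not derivable, and the apparent clash with O(not s) does not arise.
A world satisfying every obligation exists (e.g. a=true, b=true, c=false, d=false, g=true, q=false, r=false, s=false, t=true, u=true, v=true); no atom is both obligatory and forbidden, so the set is consistent.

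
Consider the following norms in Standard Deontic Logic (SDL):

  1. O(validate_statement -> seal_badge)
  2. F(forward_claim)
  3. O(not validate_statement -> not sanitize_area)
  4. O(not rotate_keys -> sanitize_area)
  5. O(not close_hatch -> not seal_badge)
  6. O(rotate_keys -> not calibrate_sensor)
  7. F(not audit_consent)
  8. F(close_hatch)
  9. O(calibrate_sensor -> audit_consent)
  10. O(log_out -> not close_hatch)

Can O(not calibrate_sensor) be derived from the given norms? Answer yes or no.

F(close_hatch) at premise 8 means O(not close_hatch).
From O(not close_hatch) and premise 5, O(not close_hatch -> not seal_badge), we obtain O(not seal_badge).
Premise 1, O(validate_statement -> seal_badge), contraposes to O(not seal_badge -> not validate_statement); with O(not seal_badge) we get O(not validate_statement).
With premise 3, O(not validate_statement -> not sanitize_area), the K-axiom yields O(not sanitize_area).
Premise 4, O(not rotate_keys -> sanitize_area), contraposes to O(not sanitize_area -> rotate_keys); with O(not sanitize_area) we get O(rotate_keys).
Premise 6 is O(rotate_keys -> not calibrate_sensor); since O(rotate_keys), deontic closure gives O(not calibrate_sensor).
Premises 2, 7, 9, 10 do not contribute to this derivation.
So O(not calibrate_sensor) follows.

Yes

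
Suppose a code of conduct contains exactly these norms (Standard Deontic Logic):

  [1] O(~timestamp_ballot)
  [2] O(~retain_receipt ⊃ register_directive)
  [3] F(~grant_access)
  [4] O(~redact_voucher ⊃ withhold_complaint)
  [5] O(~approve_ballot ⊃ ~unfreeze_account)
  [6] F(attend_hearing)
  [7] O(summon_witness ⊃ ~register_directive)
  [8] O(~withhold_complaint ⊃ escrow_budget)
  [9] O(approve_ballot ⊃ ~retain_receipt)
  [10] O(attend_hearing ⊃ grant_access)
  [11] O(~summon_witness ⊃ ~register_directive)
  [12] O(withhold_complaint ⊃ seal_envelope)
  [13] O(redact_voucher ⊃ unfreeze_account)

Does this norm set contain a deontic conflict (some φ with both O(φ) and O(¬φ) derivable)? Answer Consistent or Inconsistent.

Premise 10 is O(attend_hearing ⊃ grant_access); even if O(grant_access) held, inferring O(attend_hearing) would be affirming the consequent — invalid.
So O(attend_hearing) is not derivable, and the apparent clash with O(~attend_hearing) does not arise.
A world satisfying every obligation exists (e.g. approve_ballot=false, attend_hearing=false, escrow_budget=false, grant_access=true, redact_voucher=false, register_directive=false, retain_receipt=true, seal_envelope=true, summon_witness=false, timestamp_ballot=false, unfreeze_account=false, withhold_complaint=true); no atom is both obligatory and forbidden, so the set is consistent.

Consistent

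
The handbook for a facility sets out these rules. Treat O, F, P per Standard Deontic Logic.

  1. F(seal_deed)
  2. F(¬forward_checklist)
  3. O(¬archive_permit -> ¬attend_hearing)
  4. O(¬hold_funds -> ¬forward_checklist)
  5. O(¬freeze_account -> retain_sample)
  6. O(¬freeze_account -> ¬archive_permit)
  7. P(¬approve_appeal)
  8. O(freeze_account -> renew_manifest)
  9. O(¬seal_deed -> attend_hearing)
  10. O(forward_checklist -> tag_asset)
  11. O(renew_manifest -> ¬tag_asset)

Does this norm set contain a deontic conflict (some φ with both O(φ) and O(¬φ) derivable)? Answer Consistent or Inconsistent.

Inconsistent

Premise 1, F(seal_deed), is equivalent to O(¬seal_deed).
From O(¬seal_deed) and premise 9, O(¬seal_deed -> attend_hearing), we obtain O(attend_hearing).
The contrapositive of premise 3 (O(¬archive_permit -> ¬attend_hearing)) is O(attend_hearing -> archive_permit), and O(attend_hearing) is already established, so O(archive_permit).
Premise 6, O(¬freeze_account -> ¬archive_permit), contraposes to O(archive_permit -> freeze_account); with O(archive_permit) we get O(freeze_account).
With premise 8, O(freeze_account -> renew_manifest), the K-axiom yields O(renew_manifest).
From O(renew_manifest) and premise 11, O(renew_manifest -> ¬tag_asset), we obtain O(¬tag_asset).
The contrapositive of premise 10 (O(forward_checklist -> tag_asset)) is O(¬tag_asset -> ¬forward_checklist), and O(¬tag_asset) is already established, so O(¬forward_checklist).
However, F(¬forward_checklist) at premise 2 amounts to O(forward_checklist).
We now have both O(¬forward_checklist) and O(forward_checklist) — forward_checklist is simultaneously obligatory and forbidden, violating the D-axiom.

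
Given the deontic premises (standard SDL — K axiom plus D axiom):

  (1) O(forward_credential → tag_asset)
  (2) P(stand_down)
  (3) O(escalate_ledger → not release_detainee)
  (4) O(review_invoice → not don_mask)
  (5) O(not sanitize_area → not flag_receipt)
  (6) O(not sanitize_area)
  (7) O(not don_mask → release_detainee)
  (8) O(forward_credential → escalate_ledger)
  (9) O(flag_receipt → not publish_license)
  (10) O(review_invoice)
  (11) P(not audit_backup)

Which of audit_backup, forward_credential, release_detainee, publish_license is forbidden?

From premise 10 we have O(review_invoice).
From O(review_invoice) and premise 4, O(review_invoice → not don_mask), we obtain O(not don_mask).
From O(not don_mask) and premise 7, O(not don_mask → release_detainee), we obtain O(release_detainee).
The contrapositive of premise 3 (O(escalate_ledger → not release_detainee)) is O(release_detainee → not escalate_ledger), and O(release_detainee) is already established, so O(not escalate_ledger).
Premise 8, O(forward_credential → escalate_ledger), contraposes to O(not escalate_ledger → not forward_credential); with O(not escalate_ledger) we get O(not forward_credential).
So O(not forward_credential) holds, i.e. forward_credential is forbidden. None of the other listed options is forbidden under the premises.

forward_credential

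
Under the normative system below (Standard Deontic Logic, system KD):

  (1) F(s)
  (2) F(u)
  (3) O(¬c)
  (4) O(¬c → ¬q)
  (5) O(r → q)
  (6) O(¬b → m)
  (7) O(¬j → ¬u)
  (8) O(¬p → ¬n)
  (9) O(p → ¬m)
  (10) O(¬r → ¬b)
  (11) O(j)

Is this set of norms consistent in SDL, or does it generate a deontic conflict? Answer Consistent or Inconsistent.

Consistent

Premise 7 is O(¬j → ¬u); even if O(¬u) held, inferring O(¬j) would be affirming the consequent — invalid.
So O(¬j) is not derivable, and the apparent clash with O(j) does not arise.
A world satisfying every obligation exists (e.g. b=false, c=false, j=true, m=true, n=false, p=false, q=false, r=false, s=false, u=false); no atom is both obligatory and forbidden, so the set is consistent.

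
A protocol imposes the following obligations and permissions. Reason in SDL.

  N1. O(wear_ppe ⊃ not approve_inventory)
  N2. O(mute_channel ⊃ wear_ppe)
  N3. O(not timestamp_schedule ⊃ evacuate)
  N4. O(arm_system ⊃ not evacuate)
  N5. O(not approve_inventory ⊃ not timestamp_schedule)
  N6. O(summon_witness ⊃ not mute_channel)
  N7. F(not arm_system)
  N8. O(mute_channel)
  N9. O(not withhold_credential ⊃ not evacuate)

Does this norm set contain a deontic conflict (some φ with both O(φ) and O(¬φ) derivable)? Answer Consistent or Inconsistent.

F(not arm_system) at premise 7 means O(arm_system).
From O(arm_system) and premise 4, O(arm_system ⊃ not evacuate), we obtain O(not evacuate).
Premise 3, O(not timestamp_schedule ⊃ evacuate), contraposes to O(not evacuate ⊃ timestamp_schedule); with O(not evacuate) we get O(timestamp_schedule).
Premise 5 is O(not approve_inventory ⊃ not timestamp_schedule); contrapositively O(timestamp_schedule ⊃ approve_inventory). Since O(timestamp_schedule) holds, K gives O(approve_inventory).
The contrapositive of premise 1 (O(wear_ppe ⊃ not approve_inventory)) is O(approve_inventory ⊃ not wear_ppe), and O(approve_inventory) is already established, so O(not wear_ppe).
Premise 2, O(mute_channel ⊃ wear_ppe), contraposes to O(not wear_ppe ⊃ not mute_channel); with O(not wear_ppe) we get O(not mute_channel).
But premise 8 directly asserts O(mute_channel).
We now have both O(not mute_channel) and O(mute_channel) — mute_channel is simultaneously obligatory and forbidden, violating the D-axiom.

Inconsistent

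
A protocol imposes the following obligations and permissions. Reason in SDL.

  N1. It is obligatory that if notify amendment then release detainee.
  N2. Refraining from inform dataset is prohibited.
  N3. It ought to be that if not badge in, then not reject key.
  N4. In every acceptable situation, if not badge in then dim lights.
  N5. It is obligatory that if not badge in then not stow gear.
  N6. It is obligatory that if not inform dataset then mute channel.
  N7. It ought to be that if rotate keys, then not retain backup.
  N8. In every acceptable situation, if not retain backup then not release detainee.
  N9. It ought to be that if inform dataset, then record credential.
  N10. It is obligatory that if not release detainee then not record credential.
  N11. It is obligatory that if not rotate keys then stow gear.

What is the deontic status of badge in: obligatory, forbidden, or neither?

Premise 2, F(¬inform_dataset), is equivalent to O(inform_dataset).
Premise 9 is O(inform_dataset → record_credential); since O(inform_dataset), deontic closure gives O(record_credential).
Premise 10 is O(¬release_detainee → ¬record_credential); contrapositively O(record_credential → release_detainee). Since O(record_credential) holds, K gives O(release_detainee).
Premise 8 is O(¬retain_backup → ¬release_detainee); contrapositively O(release_detainee → retain_backup). Since O(release_detainee) holds, K gives O(retain_backup).
Premise 7 is O(rotate_keys → ¬retain_backup); contrapositively O(retain_backup → ¬rotate_keys). Since O(retain_backup) holds, K gives O(¬rotate_keys).
With premise 11, O(¬rotate_keys → stow_gear), the K-axiom yields O(stow_gear).
Premise 5, O(¬badge_in → ¬stow_gear), contraposes to O(stow_gear → badge_in); with O(stow_gear) we get O(badge_in).
Premises 1, 3, 4, 6 do not contribute to this derivation.
Hence badge_in is obligatory.

Obligatory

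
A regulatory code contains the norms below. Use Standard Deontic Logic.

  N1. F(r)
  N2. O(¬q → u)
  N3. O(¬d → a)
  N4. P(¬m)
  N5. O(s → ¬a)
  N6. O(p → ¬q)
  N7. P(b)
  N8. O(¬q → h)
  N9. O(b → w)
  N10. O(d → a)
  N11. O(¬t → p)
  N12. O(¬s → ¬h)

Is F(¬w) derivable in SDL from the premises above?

No

Premise 9 is O(b → w), but O(b) is not derivable from the premises (the permission P(b) asserts only ¬O(¬b), not O(b)), so it does not yield O(w).
No other premise forces O(w). An ideal world satisfying every premise can still have ¬w true, so F(¬w) is not derivable.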